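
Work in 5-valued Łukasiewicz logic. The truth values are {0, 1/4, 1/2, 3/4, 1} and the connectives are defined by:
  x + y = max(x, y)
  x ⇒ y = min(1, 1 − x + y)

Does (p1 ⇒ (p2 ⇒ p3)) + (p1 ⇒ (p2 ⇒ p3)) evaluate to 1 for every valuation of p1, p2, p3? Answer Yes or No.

Counterexample: take p1 = 1/4, p2 = 1, p3 = 0.
p2 ⇒ p3 = 1 ⇒ 0 = 0
p1 ⇒ (p2 ⇒ p3) = 1/4 ⇒ 0 = 3/4
p2 ⇒ p3 = 1 ⇒ 0 = 0
p1 ⇒ (p2 ⇒ p3) = 1/4 ⇒ 0 = 3/4
(p1 ⇒ (p2 ⇒ p3)) + (p1 ⇒ (p2 ⇒ p3)) = 3/4 + 3/4 = 3/4
This gives 3/4 ≠ 1.

No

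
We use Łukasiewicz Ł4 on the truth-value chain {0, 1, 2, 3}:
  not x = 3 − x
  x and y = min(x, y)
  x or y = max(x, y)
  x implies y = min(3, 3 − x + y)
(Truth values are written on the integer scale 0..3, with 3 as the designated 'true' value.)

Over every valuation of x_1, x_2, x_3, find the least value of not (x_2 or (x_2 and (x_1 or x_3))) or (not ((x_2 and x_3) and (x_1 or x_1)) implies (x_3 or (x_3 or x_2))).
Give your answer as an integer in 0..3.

Take x_1 = 0, x_2 = 1, x_3 = 0:
x_1 or x_3 = 0 or 0 = 0
x_2 and (x_1 or x_3) = 1 and 0 = 0
x_2 or (x_2 and (x_1 or x_3)) = 1 or 0 = 1
not (x_2 or (x_2 and (x_1 or x_3))) = not 1 = 2
x_2 and x_3 = 1 and 0 = 0
x_1 or x_1 = 0 or 0 = 0
(x_2 and x_3) and (x_1 or x_1) = 0 and 0 = 0
not ((x_2 and x_3) and (x_1 or x_1)) = not 0 = 3
x_3 or x_2 = 0 or 1 = 1
x_3 or (x_3 or x_2) = 0 or 1 = 1
not ((x_2 and x_3) and (x_1 or x_1)) implies (x_3 or (x_3 or x_2)) = 3 implies 1 = 1
not (x_2 or (x_2 and (x_1 or x_3))) or (not ((x_2 and x_3) and (x_1 or x_1)) implies (x_3 or (x_3 or x_2))) = 2 or 1 = 2
No assignment yields a value below 2, so this is the minimum.

2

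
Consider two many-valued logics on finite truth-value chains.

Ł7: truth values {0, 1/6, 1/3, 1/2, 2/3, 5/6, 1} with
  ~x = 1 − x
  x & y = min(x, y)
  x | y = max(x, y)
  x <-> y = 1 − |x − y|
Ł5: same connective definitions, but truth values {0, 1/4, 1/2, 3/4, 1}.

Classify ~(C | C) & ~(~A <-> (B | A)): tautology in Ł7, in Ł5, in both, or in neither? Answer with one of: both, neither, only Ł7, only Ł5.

neither

In Ł7: at A = 0, B = 0, C = 1/6 the value is 5/6 — not a tautology.
In Ł5: at A = 0, B = 0, C = 1/4 the value is 3/4 — not a tautology.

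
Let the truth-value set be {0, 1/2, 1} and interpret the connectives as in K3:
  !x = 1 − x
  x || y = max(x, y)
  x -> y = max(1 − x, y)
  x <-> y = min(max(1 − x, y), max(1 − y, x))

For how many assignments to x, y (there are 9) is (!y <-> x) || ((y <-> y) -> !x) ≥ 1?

4

x = 0, y = 0 ↦ 1  ≥
x = 0, y = 1/2 ↦ 1  ≥
x = 0, y = 1 ↦ 1  ≥
x = 1/2, y = 0 ↦ 1/2  <
x = 1/2, y = 1/2 ↦ 1/2  <
x = 1/2, y = 1 ↦ 1/2  <
x = 1, y = 0 ↦ 1  ≥
x = 1, y = 1/2 ↦ 1/2  <
x = 1, y = 1 ↦ 0  <
So 4 of the 9 assignments meet the threshold.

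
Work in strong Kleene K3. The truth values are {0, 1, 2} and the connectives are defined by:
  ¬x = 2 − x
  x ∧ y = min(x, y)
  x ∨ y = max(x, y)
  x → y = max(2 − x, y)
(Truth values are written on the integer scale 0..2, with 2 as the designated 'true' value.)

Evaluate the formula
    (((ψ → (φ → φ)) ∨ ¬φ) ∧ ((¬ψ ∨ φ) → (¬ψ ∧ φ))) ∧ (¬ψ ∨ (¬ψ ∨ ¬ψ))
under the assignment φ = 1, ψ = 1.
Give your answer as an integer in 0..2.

1

φ → φ = 1 → 1 = 1
ψ → (φ → φ) = 1 → 1 = 1
¬φ = ¬1 = 1
(ψ → (φ → φ)) ∨ ¬φ = 1 ∨ 1 = 1
¬ψ = ¬1 = 1
¬ψ ∨ φ = 1 ∨ 1 = 1
¬ψ = ¬1 = 1
¬ψ ∧ φ = 1 ∧ 1 = 1
(¬ψ ∨ φ) → (¬ψ ∧ φ) = 1 → 1 = 1
((ψ → (φ → φ)) ∨ ¬φ) ∧ ((¬ψ ∨ φ) → (¬ψ ∧ φ)) = 1 ∧ 1 = 1
¬ψ = ¬1 = 1
¬ψ = ¬1 = 1
¬ψ = ¬1 = 1
¬ψ ∨ ¬ψ = 1 ∨ 1 = 1
¬ψ ∨ (¬ψ ∨ ¬ψ) = 1 ∨ 1 = 1
(((ψ → (φ → φ)) ∨ ¬φ) ∧ ((¬ψ ∨ φ) → (¬ψ ∧ φ))) ∧ (¬ψ ∨ (¬ψ ∨ ¬ψ)) = 1 ∧ 1 = 1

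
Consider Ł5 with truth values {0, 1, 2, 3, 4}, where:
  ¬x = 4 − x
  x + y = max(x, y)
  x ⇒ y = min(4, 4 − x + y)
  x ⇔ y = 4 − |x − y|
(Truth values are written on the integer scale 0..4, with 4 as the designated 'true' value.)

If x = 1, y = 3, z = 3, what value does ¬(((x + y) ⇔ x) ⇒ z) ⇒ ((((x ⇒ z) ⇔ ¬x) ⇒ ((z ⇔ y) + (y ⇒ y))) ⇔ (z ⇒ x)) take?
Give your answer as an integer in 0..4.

x + y = 1 + 3 = 3
(x + y) ⇔ x = 3 ⇔ 1 = 2
((x + y) ⇔ x) ⇒ z = 2 ⇒ 3 = 4
¬(((x + y) ⇔ x) ⇒ z) = ¬4 = 0
x ⇒ z = 1 ⇒ 3 = 4
¬x = ¬1 = 3
(x ⇒ z) ⇔ ¬x = 4 ⇔ 3 = 3
z ⇔ y = 3 ⇔ 3 = 4
y ⇒ y = 3 ⇒ 3 = 4
(z ⇔ y) + (y ⇒ y) = 4 + 4 = 4
((x ⇒ z) ⇔ ¬x) ⇒ ((z ⇔ y) + (y ⇒ y)) = 3 ⇒ 4 = 4
z ⇒ x = 3 ⇒ 1 = 2
(((x ⇒ z) ⇔ ¬x) ⇒ ((z ⇔ y) + (y ⇒ y))) ⇔ (z ⇒ x) = 4 ⇔ 2 = 2
¬(((x + y) ⇔ x) ⇒ z) ⇒ ((((x ⇒ z) ⇔ ¬x) ⇒ ((z ⇔ y) + (y ⇒ y))) ⇔ (z ⇒ x)) = 0 ⇒ 2 = 4

4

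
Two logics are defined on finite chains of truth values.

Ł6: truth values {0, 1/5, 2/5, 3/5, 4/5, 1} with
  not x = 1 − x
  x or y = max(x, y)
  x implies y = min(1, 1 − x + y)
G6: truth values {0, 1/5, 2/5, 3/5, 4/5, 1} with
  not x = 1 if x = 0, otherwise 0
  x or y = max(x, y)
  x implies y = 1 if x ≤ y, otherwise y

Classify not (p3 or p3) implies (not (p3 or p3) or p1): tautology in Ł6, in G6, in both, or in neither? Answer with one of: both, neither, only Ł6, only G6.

In Ł6: every assignment gives 1 — tautology.
In G6: every assignment gives 1 — tautology.

both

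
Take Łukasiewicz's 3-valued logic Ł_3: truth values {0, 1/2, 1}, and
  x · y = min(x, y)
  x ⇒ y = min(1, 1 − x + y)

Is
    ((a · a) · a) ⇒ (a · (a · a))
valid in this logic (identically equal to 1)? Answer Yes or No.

Yes

a = 0 ↦ 1
a = 1/2 ↦ 1
a = 1 ↦ 1
Every assignment gives a value ≥ 1.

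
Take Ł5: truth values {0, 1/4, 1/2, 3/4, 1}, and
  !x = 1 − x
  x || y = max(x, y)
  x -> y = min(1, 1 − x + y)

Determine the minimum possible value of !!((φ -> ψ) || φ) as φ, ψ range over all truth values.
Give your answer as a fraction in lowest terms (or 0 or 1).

Take φ = 1/2, ψ = 0:
φ -> ψ = 1/2 -> 0 = 1/2
(φ -> ψ) || φ = 1/2 || 1/2 = 1/2
!((φ -> ψ) || φ) = !1/2 = 1/2
!!((φ -> ψ) || φ) = !1/2 = 1/2
No assignment yields a value below 1/2, so this is the minimum.

1/2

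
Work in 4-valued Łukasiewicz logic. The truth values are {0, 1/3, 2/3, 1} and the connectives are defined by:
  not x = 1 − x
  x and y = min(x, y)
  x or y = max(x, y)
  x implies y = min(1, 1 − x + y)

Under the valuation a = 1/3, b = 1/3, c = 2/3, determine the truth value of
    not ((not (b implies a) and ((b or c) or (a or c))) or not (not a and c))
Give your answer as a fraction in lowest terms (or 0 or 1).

2/3

b implies a = 1/3 implies 1/3 = 1
not (b implies a) = not 1 = 0
b or c = 1/3 or 2/3 = 2/3
a or c = 1/3 or 2/3 = 2/3
(b or c) or (a or c) = 2/3 or 2/3 = 2/3
not (b implies a) and ((b or c) or (a or c)) = 0 and 2/3 = 0
not a = not 1/3 = 2/3
not a and c = 2/3 and 2/3 = 2/3
not (not a and c) = not 2/3 = 1/3
(not (b implies a) and ((b or c) or (a or c))) or not (not a and c) = 0 or 1/3 = 1/3
not ((not (b implies a) and ((b or c) or (a or c))) or not (not a and c)) = not 1/3 = 2/3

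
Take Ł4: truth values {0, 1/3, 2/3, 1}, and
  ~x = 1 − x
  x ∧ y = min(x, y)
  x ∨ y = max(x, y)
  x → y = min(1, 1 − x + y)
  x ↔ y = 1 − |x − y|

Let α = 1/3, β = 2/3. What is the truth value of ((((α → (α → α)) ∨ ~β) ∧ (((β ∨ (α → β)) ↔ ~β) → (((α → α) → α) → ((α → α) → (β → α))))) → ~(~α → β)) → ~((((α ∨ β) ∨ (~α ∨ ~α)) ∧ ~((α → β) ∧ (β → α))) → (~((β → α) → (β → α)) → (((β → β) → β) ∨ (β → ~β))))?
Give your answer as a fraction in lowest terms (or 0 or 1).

α → α = 1/3 → 1/3 = 1
α → (α → α) = 1/3 → 1 = 1
~β = ~2/3 = 1/3
(α → (α → α)) ∨ ~β = 1 ∨ 1/3 = 1
α → β = 1/3 → 2/3 = 1
β ∨ (α → β) = 2/3 ∨ 1 = 1
~β = ~2/3 = 1/3
(β ∨ (α → β)) ↔ ~β = 1 ↔ 1/3 = 1/3
α → α = 1/3 → 1/3 = 1
(α → α) → α = 1 → 1/3 = 1/3
α → α = 1/3 → 1/3 = 1
β → α = 2/3 → 1/3 = 2/3
(α → α) → (β → α) = 1 → 2/3 = 2/3
((α → α) → α) → ((α → α) → (β → α)) = 1/3 → 2/3 = 1
((β ∨ (α → β)) ↔ ~β) → (((α → α) → α) → ((α → α) → (β → α))) = 1/3 → 1 = 1
((α → (α → α)) ∨ ~β) ∧ (((β ∨ (α → β)) ↔ ~β) → (((α → α) → α) → ((α → α) → (β → α)))) = 1 ∧ 1 = 1
~α = ~1/3 = 2/3
~α → β = 2/3 → 2/3 = 1
~(~α → β) = ~1 = 0
(((α → (α → α)) ∨ ~β) ∧ (((β ∨ (α → β)) ↔ ~β) → (((α → α) → α) → ((α → α) → (β → α))))) → ~(~α → β) = 1 → 0 = 0
α ∨ β = 1/3 ∨ 2/3 = 2/3
~α = ~1/3 = 2/3
~α = ~1/3 = 2/3
~α ∨ ~α = 2/3 ∨ 2/3 = 2/3
(α ∨ β) ∨ (~α ∨ ~α) = 2/3 ∨ 2/3 = 2/3
α → β = 1/3 → 2/3 = 1
β → α = 2/3 → 1/3 = 2/3
(α → β) ∧ (β → α) = 1 ∧ 2/3 = 2/3
~((α → β) ∧ (β → α)) = ~2/3 = 1/3
((α ∨ β) ∨ (~α ∨ ~α)) ∧ ~((α → β) ∧ (β → α)) = 2/3 ∧ 1/3 = 1/3
β → α = 2/3 → 1/3 = 2/3
β → α = 2/3 → 1/3 = 2/3
(β → α) → (β → α) = 2/3 → 2/3 = 1
~((β → α) → (β → α)) = ~1 = 0
β → β = 2/3 → 2/3 = 1
(β → β) → β = 1 → 2/3 = 2/3
~β = ~2/3 = 1/3
β → ~β = 2/3 → 1/3 = 2/3
((β → β) → β) ∨ (β → ~β) = 2/3 ∨ 2/3 = 2/3
~((β → α) → (β → α)) → (((β → β) → β) ∨ (β → ~β)) = 0 → 2/3 = 1
(((α ∨ β) ∨ (~α ∨ ~α)) ∧ ~((α → β) ∧ (β → α))) → (~((β → α) → (β → α)) → (((β → β) → β) ∨ (β → ~β))) = 1/3 → 1 = 1
~((((α ∨ β) ∨ (~α ∨ ~α)) ∧ ~((α → β) ∧ (β → α))) → (~((β → α) → (β → α)) → (((β → β) → β) ∨ (β → ~β)))) = ~1 = 0
((((α → (α → α)) ∨ ~β) ∧ (((β ∨ (α → β)) ↔ ~β) → (((α → α) → α) → ((α → α) → (β → α))))) → ~(~α → β)) → ~((((α ∨ β) ∨ (~α ∨ ~α)) ∧ ~((α → β) ∧ (β → α))) → (~((β → α) → (β → α)) → (((β → β) → β) ∨ (β → ~β)))) = 0 → 0 = 1

1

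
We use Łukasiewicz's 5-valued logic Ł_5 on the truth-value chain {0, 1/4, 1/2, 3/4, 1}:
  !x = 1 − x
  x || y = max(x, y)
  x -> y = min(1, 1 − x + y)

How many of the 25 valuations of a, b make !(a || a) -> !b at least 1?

value 1: 15 assignments (counts)
value 3/4: 4 assignments
value 1/2: 3 assignments
value 1/4: 2 assignments
value 0: 1 assignment
So 15 of the 25 assignments meet the threshold.

15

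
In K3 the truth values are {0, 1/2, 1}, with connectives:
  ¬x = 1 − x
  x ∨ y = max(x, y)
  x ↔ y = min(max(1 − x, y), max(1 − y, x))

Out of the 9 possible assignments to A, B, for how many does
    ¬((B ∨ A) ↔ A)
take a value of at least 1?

A = 0, B = 0 ↦ 0  <
A = 0, B = 1/2 ↦ 1/2  <
A = 0, B = 1 ↦ 1  ≥
A = 1/2, B = 0 ↦ 1/2  <
A = 1/2, B = 1/2 ↦ 1/2  <
A = 1/2, B = 1 ↦ 1/2  <
A = 1, B = 0 ↦ 0  <
A = 1, B = 1/2 ↦ 0  <
A = 1, B = 1 ↦ 0  <
So 1 of the 9 assignments meets the threshold.

1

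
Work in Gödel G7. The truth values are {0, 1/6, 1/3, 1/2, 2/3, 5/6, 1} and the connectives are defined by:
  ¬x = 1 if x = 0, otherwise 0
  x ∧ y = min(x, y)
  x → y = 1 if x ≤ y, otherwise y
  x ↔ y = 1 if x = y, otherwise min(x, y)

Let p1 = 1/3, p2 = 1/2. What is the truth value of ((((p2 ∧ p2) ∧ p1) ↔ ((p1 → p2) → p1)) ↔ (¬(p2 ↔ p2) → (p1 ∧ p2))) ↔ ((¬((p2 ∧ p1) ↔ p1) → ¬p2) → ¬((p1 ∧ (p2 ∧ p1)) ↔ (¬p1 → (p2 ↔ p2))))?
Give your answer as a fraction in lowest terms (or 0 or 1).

0

p2 ∧ p2 = 1/2 ∧ 1/2 = 1/2
(p2 ∧ p2) ∧ p1 = 1/2 ∧ 1/3 = 1/3
p1 → p2 = 1/3 → 1/2 = 1
(p1 → p2) → p1 = 1 → 1/3 = 1/3
((p2 ∧ p2) ∧ p1) ↔ ((p1 → p2) → p1) = 1/3 ↔ 1/3 = 1
p2 ↔ p2 = 1/2 ↔ 1/2 = 1
¬(p2 ↔ p2) = ¬1 = 0
p1 ∧ p2 = 1/3 ∧ 1/2 = 1/3
¬(p2 ↔ p2) → (p1 ∧ p2) = 0 → 1/3 = 1
(((p2 ∧ p2) ∧ p1) ↔ ((p1 → p2) → p1)) ↔ (¬(p2 ↔ p2) → (p1 ∧ p2)) = 1 ↔ 1 = 1
p2 ∧ p1 = 1/2 ∧ 1/3 = 1/3
(p2 ∧ p1) ↔ p1 = 1/3 ↔ 1/3 = 1
¬((p2 ∧ p1) ↔ p1) = ¬1 = 0
¬p2 = ¬1/2 = 0
¬((p2 ∧ p1) ↔ p1) → ¬p2 = 0 → 0 = 1
p2 ∧ p1 = 1/2 ∧ 1/3 = 1/3
p1 ∧ (p2 ∧ p1) = 1/3 ∧ 1/3 = 1/3
¬p1 = ¬1/3 = 0
p2 ↔ p2 = 1/2 ↔ 1/2 = 1
¬p1 → (p2 ↔ p2) = 0 → 1 = 1
(p1 ∧ (p2 ∧ p1)) ↔ (¬p1 → (p2 ↔ p2)) = 1/3 ↔ 1 = 1/3
¬((p1 ∧ (p2 ∧ p1)) ↔ (¬p1 → (p2 ↔ p2))) = ¬1/3 = 0
(¬((p2 ∧ p1) ↔ p1) → ¬p2) → ¬((p1 ∧ (p2 ∧ p1)) ↔ (¬p1 → (p2 ↔ p2))) = 1 → 0 = 0
((((p2 ∧ p2) ∧ p1) ↔ ((p1 → p2) → p1)) ↔ (¬(p2 ↔ p2) → (p1 ∧ p2))) ↔ ((¬((p2 ∧ p1) ↔ p1) → ¬p2) → ¬((p1 ∧ (p2 ∧ p1)) ↔ (¬p1 → (p2 ↔ p2)))) = 1 ↔ 0 = 0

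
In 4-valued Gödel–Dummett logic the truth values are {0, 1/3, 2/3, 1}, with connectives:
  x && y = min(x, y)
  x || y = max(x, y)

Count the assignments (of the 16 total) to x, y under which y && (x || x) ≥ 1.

1

x = 0, y = 0 ↦ 0  <
x = 0, y = 1/3 ↦ 0  <
x = 0, y = 2/3 ↦ 0  <
x = 0, y = 1 ↦ 0  <
x = 1/3, y = 0 ↦ 0  <
x = 1/3, y = 1/3 ↦ 1/3  <
x = 1/3, y = 2/3 ↦ 1/3  <
x = 1/3, y = 1 ↦ 1/3  <
x = 2/3, y = 0 ↦ 0  <
x = 2/3, y = 1/3 ↦ 1/3  <
x = 2/3, y = 2/3 ↦ 2/3  <
x = 2/3, y = 1 ↦ 2/3  <
x = 1, y = 0 ↦ 0  <
x = 1, y = 1/3 ↦ 1/3  <
x = 1, y = 2/3 ↦ 2/3  <
x = 1, y = 1 ↦ 1  ≥
So 1 of the 16 assignments meets the threshold.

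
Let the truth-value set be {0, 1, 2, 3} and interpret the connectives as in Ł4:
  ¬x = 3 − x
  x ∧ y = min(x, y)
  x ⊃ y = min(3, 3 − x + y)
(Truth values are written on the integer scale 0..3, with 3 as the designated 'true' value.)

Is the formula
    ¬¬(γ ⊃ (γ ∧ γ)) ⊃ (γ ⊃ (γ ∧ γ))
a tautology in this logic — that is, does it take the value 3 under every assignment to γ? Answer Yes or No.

Yes

γ = 0 ↦ 3
γ = 1 ↦ 3
γ = 2 ↦ 3
γ = 3 ↦ 3
Every assignment gives a value ≥ 3.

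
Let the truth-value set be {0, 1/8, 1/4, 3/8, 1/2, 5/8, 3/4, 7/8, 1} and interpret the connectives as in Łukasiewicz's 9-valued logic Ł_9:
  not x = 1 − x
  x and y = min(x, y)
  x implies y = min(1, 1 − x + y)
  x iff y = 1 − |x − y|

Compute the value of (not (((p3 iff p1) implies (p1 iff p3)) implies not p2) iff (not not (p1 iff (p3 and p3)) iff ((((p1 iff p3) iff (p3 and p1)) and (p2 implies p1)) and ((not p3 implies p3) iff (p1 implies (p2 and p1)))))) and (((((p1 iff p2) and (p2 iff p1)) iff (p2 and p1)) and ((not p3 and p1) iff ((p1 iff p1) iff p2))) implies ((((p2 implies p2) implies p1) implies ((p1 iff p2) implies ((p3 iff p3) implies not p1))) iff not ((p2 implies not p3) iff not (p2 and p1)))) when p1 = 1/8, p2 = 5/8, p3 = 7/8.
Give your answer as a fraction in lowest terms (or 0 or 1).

7/8

p3 iff p1 = 7/8 iff 1/8 = 1/4
p1 iff p3 = 1/8 iff 7/8 = 1/4
(p3 iff p1) implies (p1 iff p3) = 1/4 implies 1/4 = 1
not p2 = not 5/8 = 3/8
((p3 iff p1) implies (p1 iff p3)) implies not p2 = 1 implies 3/8 = 3/8
not (((p3 iff p1) implies (p1 iff p3)) implies not p2) = not 3/8 = 5/8
p3 and p3 = 7/8 and 7/8 = 7/8
p1 iff (p3 and p3) = 1/8 iff 7/8 = 1/4
not (p1 iff (p3 and p3)) = not 1/4 = 3/4
not not (p1 iff (p3 and p3)) = not 3/4 = 1/4
p1 iff p3 = 1/8 iff 7/8 = 1/4
p3 and p1 = 7/8 and 1/8 = 1/8
(p1 iff p3) iff (p3 and p1) = 1/4 iff 1/8 = 7/8
p2 implies p1 = 5/8 implies 1/8 = 1/2
((p1 iff p3) iff (p3 and p1)) and (p2 implies p1) = 7/8 and 1/2 = 1/2
not p3 = not 7/8 = 1/8
not p3 implies p3 = 1/8 implies 7/8 = 1
p2 and p1 = 5/8 and 1/8 = 1/8
p1 implies (p2 and p1) = 1/8 implies 1/8 = 1
(not p3 implies p3) iff (p1 implies (p2 and p1)) = 1 iff 1 = 1
(((p1 iff p3) iff (p3 and p1)) and (p2 implies p1)) and ((not p3 implies p3) iff (p1 implies (p2 and p1))) = 1/2 and 1 = 1/2
not not (p1 iff (p3 and p3)) iff ((((p1 iff p3) iff (p3 and p1)) and (p2 implies p1)) and ((not p3 implies p3) iff (p1 implies (p2 and p1)))) = 1/4 iff 1/2 = 3/4
not (((p3 iff p1) implies (p1 iff p3)) implies not p2) iff (not not (p1 iff (p3 and p3)) iff ((((p1 iff p3) iff (p3 and p1)) and (p2 implies p1)) and ((not p3 implies p3) iff (p1 implies (p2 and p1))))) = 5/8 iff 3/4 = 7/8
p1 iff p2 = 1/8 iff 5/8 = 1/2
p2 iff p1 = 5/8 iff 1/8 = 1/2
(p1 iff p2) and (p2 iff p1) = 1/2 and 1/2 = 1/2
p2 and p1 = 5/8 and 1/8 = 1/8
((p1 iff p2) and (p2 iff p1)) iff (p2 and p1) = 1/2 iff 1/8 = 5/8
not p3 = not 7/8 = 1/8
not p3 and p1 = 1/8 and 1/8 = 1/8
p1 iff p1 = 1/8 iff 1/8 = 1
(p1 iff p1) iff p2 = 1 iff 5/8 = 5/8
(not p3 and p1) iff ((p1 iff p1) iff p2) = 1/8 iff 5/8 = 1/2
(((p1 iff p2) and (p2 iff p1)) iff (p2 and p1)) and ((not p3 and p1) iff ((p1 iff p1) iff p2)) = 5/8 and 1/2 = 1/2
p2 implies p2 = 5/8 implies 5/8 = 1
(p2 implies p2) implies p1 = 1 implies 1/8 = 1/8
p1 iff p2 = 1/8 iff 5/8 = 1/2
p3 iff p3 = 7/8 iff 7/8 = 1
not p1 = not 1/8 = 7/8
(p3 iff p3) implies not p1 = 1 implies 7/8 = 7/8
(p1 iff p2) implies ((p3 iff p3) implies not p1) = 1/2 implies 7/8 = 1
((p2 implies p2) implies p1) implies ((p1 iff p2) implies ((p3 iff p3) implies not p1)) = 1/8 implies 1 = 1
not p3 = not 7/8 = 1/8
p2 implies not p3 = 5/8 implies 1/8 = 1/2
p2 and p1 = 5/8 and 1/8 = 1/8
not (p2 and p1) = not 1/8 = 7/8
(p2 implies not p3) iff not (p2 and p1) = 1/2 iff 7/8 = 5/8
not ((p2 implies not p3) iff not (p2 and p1)) = not 5/8 = 3/8
(((p2 implies p2) implies p1) implies ((p1 iff p2) implies ((p3 iff p3) implies not p1))) iff not ((p2 implies not p3) iff not (p2 and p1)) = 1 iff 3/8 = 3/8
((((p1 iff p2) and (p2 iff p1)) iff (p2 and p1)) and ((not p3 and p1) iff ((p1 iff p1) iff p2))) implies ((((p2 implies p2) implies p1) implies ((p1 iff p2) implies ((p3 iff p3) implies not p1))) iff not ((p2 implies not p3) iff not (p2 and p1))) = 1/2 implies 3/8 = 7/8
(not (((p3 iff p1) implies (p1 iff p3)) implies not p2) iff (not not (p1 iff (p3 and p3)) iff ((((p1 iff p3) iff (p3 and p1)) and (p2 implies p1)) and ((not p3 implies p3) iff (p1 implies (p2 and p1)))))) and (((((p1 iff p2) and (p2 iff p1)) iff (p2 and p1)) and ((not p3 and p1) iff ((p1 iff p1) iff p2))) implies ((((p2 implies p2) implies p1) implies ((p1 iff p2) implies ((p3 iff p3) implies not p1))) iff not ((p2 implies not p3) iff not (p2 and p1)))) = 7/8 and 7/8 = 7/8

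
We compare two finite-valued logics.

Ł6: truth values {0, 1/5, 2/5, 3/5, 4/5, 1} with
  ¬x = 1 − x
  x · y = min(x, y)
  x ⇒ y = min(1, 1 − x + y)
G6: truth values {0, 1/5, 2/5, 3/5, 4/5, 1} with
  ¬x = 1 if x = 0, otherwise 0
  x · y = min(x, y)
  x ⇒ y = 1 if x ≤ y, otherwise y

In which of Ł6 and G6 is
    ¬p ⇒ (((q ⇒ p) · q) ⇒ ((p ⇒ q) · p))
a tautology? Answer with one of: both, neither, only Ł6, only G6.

only G6

In Ł6: at p = 0, q = 1/5 the value is 4/5 — not a tautology.
In G6: every assignment gives 1 — tautology.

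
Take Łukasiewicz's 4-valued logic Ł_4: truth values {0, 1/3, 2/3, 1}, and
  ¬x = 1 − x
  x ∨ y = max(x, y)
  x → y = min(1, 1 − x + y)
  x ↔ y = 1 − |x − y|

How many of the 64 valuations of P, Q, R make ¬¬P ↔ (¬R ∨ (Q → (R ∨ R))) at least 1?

16

value 1: 16 assignments (counts)
value 2/3: 19 assignments
value 1/3: 16 assignments
value 0: 13 assignments
So 16 of the 64 assignments meet the threshold.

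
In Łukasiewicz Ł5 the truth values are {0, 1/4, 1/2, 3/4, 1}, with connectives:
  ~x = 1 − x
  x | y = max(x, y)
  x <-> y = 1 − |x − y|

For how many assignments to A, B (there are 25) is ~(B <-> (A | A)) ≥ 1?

2

value 1: 2 assignments (counts)
value 3/4: 4 assignments
value 1/2: 6 assignments
value 1/4: 8 assignments
value 0: 5 assignments
So 2 of the 25 assignments meet the threshold.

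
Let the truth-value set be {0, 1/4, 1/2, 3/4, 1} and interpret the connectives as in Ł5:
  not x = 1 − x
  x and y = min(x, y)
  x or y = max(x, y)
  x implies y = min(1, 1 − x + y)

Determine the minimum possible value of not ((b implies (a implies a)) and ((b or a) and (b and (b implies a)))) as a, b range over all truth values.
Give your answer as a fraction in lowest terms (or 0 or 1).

Take a = 1, b = 1:
a implies a = 1 implies 1 = 1
b implies (a implies a) = 1 implies 1 = 1
b or a = 1 or 1 = 1
b implies a = 1 implies 1 = 1
b and (b implies a) = 1 and 1 = 1
(b or a) and (b and (b implies a)) = 1 and 1 = 1
(b implies (a implies a)) and ((b or a) and (b and (b implies a))) = 1 and 1 = 1
not ((b implies (a implies a)) and ((b or a) and (b and (b implies a)))) = not 1 = 0
No assignment yields a value below 0, so this is the minimum.

0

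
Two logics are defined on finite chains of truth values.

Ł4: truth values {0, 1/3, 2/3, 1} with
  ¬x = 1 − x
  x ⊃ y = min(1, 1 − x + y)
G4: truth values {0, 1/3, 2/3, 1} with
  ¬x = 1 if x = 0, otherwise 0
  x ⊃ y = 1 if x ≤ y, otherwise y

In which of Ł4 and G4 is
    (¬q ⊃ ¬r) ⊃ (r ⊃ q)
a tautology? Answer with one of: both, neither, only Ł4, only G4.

In Ł4: every assignment gives 1 — tautology.
In G4: at q = 1/3, r = 2/3 the value is 1/3 — not a tautology.

only Ł4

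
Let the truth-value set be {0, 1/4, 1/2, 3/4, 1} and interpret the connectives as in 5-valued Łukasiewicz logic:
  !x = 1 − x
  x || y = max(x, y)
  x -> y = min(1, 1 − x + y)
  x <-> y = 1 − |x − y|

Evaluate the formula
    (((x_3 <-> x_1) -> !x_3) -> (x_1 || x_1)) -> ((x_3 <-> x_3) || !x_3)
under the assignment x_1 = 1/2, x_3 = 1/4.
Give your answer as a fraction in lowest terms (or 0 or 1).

x_3 <-> x_1 = 1/4 <-> 1/2 = 3/4
!x_3 = !1/4 = 3/4
(x_3 <-> x_1) -> !x_3 = 3/4 -> 3/4 = 1
x_1 || x_1 = 1/2 || 1/2 = 1/2
((x_3 <-> x_1) -> !x_3) -> (x_1 || x_1) = 1 -> 1/2 = 1/2
x_3 <-> x_3 = 1/4 <-> 1/4 = 1
!x_3 = !1/4 = 3/4
(x_3 <-> x_3) || !x_3 = 1 || 3/4 = 1
(((x_3 <-> x_1) -> !x_3) -> (x_1 || x_1)) -> ((x_3 <-> x_3) || !x_3) = 1/2 -> 1 = 1

1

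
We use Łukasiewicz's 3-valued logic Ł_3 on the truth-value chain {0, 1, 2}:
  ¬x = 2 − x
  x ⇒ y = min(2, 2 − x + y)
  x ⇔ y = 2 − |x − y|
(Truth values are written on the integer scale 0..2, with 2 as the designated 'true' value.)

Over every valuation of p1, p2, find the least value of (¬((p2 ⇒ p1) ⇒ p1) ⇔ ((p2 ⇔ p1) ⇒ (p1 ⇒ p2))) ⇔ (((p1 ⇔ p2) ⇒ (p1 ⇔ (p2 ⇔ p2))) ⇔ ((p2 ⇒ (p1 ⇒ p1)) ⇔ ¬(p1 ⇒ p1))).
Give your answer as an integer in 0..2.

Take p1 = 1, p2 = 0:
p2 ⇒ p1 = 0 ⇒ 1 = 2
(p2 ⇒ p1) ⇒ p1 = 2 ⇒ 1 = 1
¬((p2 ⇒ p1) ⇒ p1) = ¬1 = 1
p2 ⇔ p1 = 0 ⇔ 1 = 1
p1 ⇒ p2 = 1 ⇒ 0 = 1
(p2 ⇔ p1) ⇒ (p1 ⇒ p2) = 1 ⇒ 1 = 2
¬((p2 ⇒ p1) ⇒ p1) ⇔ ((p2 ⇔ p1) ⇒ (p1 ⇒ p2)) = 1 ⇔ 2 = 1
p1 ⇔ p2 = 1 ⇔ 0 = 1
p2 ⇔ p2 = 0 ⇔ 0 = 2
p1 ⇔ (p2 ⇔ p2) = 1 ⇔ 2 = 1
(p1 ⇔ p2) ⇒ (p1 ⇔ (p2 ⇔ p2)) = 1 ⇒ 1 = 2
p1 ⇒ p1 = 1 ⇒ 1 = 2
p2 ⇒ (p1 ⇒ p1) = 0 ⇒ 2 = 2
p1 ⇒ p1 = 1 ⇒ 1 = 2
¬(p1 ⇒ p1) = ¬2 = 0
(p2 ⇒ (p1 ⇒ p1)) ⇔ ¬(p1 ⇒ p1) = 2 ⇔ 0 = 0
((p1 ⇔ p2) ⇒ (p1 ⇔ (p2 ⇔ p2))) ⇔ ((p2 ⇒ (p1 ⇒ p1)) ⇔ ¬(p1 ⇒ p1)) = 2 ⇔ 0 = 0
(¬((p2 ⇒ p1) ⇒ p1) ⇔ ((p2 ⇔ p1) ⇒ (p1 ⇒ p2))) ⇔ (((p1 ⇔ p2) ⇒ (p1 ⇔ (p2 ⇔ p2))) ⇔ ((p2 ⇒ (p1 ⇒ p1)) ⇔ ¬(p1 ⇒ p1))) = 1 ⇔ 0 = 1
No assignment yields a value below 1, so this is the minimum.

1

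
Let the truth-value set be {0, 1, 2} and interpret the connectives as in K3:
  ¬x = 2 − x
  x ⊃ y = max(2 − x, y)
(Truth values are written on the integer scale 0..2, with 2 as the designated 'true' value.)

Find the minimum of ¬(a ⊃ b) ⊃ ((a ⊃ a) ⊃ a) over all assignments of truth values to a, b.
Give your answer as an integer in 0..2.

1

Take a = 1, b = 0:
a ⊃ b = 1 ⊃ 0 = 1
¬(a ⊃ b) = ¬1 = 1
a ⊃ a = 1 ⊃ 1 = 1
(a ⊃ a) ⊃ a = 1 ⊃ 1 = 1
¬(a ⊃ b) ⊃ ((a ⊃ a) ⊃ a) = 1 ⊃ 1 = 1
No assignment yields a value below 1, so this is the minimum.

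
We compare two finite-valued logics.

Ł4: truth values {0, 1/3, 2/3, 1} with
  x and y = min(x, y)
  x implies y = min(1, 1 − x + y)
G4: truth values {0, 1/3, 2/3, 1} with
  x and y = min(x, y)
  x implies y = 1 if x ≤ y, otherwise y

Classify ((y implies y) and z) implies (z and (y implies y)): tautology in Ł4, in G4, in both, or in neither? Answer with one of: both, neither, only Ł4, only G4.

In Ł4: every assignment gives 1 — tautology.
In G4: every assignment gives 1 — tautology.

both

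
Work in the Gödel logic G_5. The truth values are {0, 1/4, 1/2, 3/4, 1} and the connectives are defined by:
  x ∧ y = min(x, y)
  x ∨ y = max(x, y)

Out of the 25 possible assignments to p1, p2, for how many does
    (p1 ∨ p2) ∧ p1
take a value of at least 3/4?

value 1: 5 assignments (counts)
value 3/4: 5 assignments (counts)
value 1/2: 5 assignments
value 1/4: 5 assignments
value 0: 5 assignments
So 10 of the 25 assignments meet the threshold.

10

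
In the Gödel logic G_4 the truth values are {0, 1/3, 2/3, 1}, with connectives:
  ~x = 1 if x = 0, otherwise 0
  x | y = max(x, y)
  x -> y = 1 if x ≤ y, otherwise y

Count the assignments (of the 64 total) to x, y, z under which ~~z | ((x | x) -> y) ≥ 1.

value 1: 58 assignments (counts)
value 2/3: 1 assignment
value 1/3: 2 assignments
value 0: 3 assignments
So 58 of the 64 assignments meet the threshold.

58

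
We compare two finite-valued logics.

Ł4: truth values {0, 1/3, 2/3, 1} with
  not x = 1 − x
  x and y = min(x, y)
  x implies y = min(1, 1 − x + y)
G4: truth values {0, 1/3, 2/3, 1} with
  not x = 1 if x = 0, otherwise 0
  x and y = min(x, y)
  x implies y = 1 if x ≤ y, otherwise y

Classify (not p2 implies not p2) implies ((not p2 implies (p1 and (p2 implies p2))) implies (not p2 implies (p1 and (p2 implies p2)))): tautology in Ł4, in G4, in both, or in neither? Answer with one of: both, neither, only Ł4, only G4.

both

In Ł4: every assignment gives 1 — tautology.
In G4: every assignment gives 1 — tautology.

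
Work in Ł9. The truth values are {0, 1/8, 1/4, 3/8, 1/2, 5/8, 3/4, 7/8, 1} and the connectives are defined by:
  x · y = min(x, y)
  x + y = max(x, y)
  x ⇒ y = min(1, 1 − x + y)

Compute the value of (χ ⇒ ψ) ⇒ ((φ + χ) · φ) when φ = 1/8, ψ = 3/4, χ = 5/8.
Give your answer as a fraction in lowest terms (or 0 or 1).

χ ⇒ ψ = 5/8 ⇒ 3/4 = 1
φ + χ = 1/8 + 5/8 = 5/8
(φ + χ) · φ = 5/8 · 1/8 = 1/8
(χ ⇒ ψ) ⇒ ((φ + χ) · φ) = 1 ⇒ 1/8 = 1/8

1/8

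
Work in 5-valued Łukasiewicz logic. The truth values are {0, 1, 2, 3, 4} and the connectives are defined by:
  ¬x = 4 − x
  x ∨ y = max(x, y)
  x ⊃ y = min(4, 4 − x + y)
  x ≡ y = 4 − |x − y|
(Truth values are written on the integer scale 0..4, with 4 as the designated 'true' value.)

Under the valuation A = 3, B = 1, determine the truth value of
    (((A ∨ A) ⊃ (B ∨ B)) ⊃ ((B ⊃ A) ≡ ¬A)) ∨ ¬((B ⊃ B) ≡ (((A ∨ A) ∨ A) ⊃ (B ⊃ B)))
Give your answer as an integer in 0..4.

3

A ∨ A = 3 ∨ 3 = 3
B ∨ B = 1 ∨ 1 = 1
(A ∨ A) ⊃ (B ∨ B) = 3 ⊃ 1 = 2
B ⊃ A = 1 ⊃ 3 = 4
¬A = ¬3 = 1
(B ⊃ A) ≡ ¬A = 4 ≡ 1 = 1
((A ∨ A) ⊃ (B ∨ B)) ⊃ ((B ⊃ A) ≡ ¬A) = 2 ⊃ 1 = 3
B ⊃ B = 1 ⊃ 1 = 4
A ∨ A = 3 ∨ 3 = 3
(A ∨ A) ∨ A = 3 ∨ 3 = 3
B ⊃ B = 1 ⊃ 1 = 4
((A ∨ A) ∨ A) ⊃ (B ⊃ B) = 3 ⊃ 4 = 4
(B ⊃ B) ≡ (((A ∨ A) ∨ A) ⊃ (B ⊃ B)) = 4 ≡ 4 = 4
¬((B ⊃ B) ≡ (((A ∨ A) ∨ A) ⊃ (B ⊃ B))) = ¬4 = 0
(((A ∨ A) ⊃ (B ∨ B)) ⊃ ((B ⊃ A) ≡ ¬A)) ∨ ¬((B ⊃ B) ≡ (((A ∨ A) ∨ A) ⊃ (B ⊃ B))) = 3 ∨ 0 = 3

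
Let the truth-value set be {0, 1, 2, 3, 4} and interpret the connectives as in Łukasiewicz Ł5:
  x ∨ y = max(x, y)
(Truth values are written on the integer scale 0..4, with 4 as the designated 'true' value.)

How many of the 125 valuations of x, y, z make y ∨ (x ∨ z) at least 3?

98

value 4: 61 assignments (counts)
value 3: 37 assignments (counts)
value 2: 19 assignments
value 1: 7 assignments
value 0: 1 assignment
So 98 of the 125 assignments meet the threshold.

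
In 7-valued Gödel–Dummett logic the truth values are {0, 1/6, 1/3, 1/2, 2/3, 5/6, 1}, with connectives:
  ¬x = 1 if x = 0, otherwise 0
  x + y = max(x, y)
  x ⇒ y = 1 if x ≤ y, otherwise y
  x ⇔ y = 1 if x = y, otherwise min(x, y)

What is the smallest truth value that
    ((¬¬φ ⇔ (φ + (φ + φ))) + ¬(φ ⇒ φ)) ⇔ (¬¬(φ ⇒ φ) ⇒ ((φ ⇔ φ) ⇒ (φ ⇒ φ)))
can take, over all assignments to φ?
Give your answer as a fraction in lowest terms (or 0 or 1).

1/6

Take φ = 1/6:
¬φ = ¬1/6 = 0
¬¬φ = ¬0 = 1
φ + φ = 1/6 + 1/6 = 1/6
φ + (φ + φ) = 1/6 + 1/6 = 1/6
¬¬φ ⇔ (φ + (φ + φ)) = 1 ⇔ 1/6 = 1/6
φ ⇒ φ = 1/6 ⇒ 1/6 = 1
¬(φ ⇒ φ) = ¬1 = 0
(¬¬φ ⇔ (φ + (φ + φ))) + ¬(φ ⇒ φ) = 1/6 + 0 = 1/6
φ ⇒ φ = 1/6 ⇒ 1/6 = 1
¬(φ ⇒ φ) = ¬1 = 0
¬¬(φ ⇒ φ) = ¬0 = 1
φ ⇔ φ = 1/6 ⇔ 1/6 = 1
φ ⇒ φ = 1/6 ⇒ 1/6 = 1
(φ ⇔ φ) ⇒ (φ ⇒ φ) = 1 ⇒ 1 = 1
¬¬(φ ⇒ φ) ⇒ ((φ ⇔ φ) ⇒ (φ ⇒ φ)) = 1 ⇒ 1 = 1
((¬¬φ ⇔ (φ + (φ + φ))) + ¬(φ ⇒ φ)) ⇔ (¬¬(φ ⇒ φ) ⇒ ((φ ⇔ φ) ⇒ (φ ⇒ φ))) = 1/6 ⇔ 1 = 1/6
No assignment yields a value below 1/6, so this is the minimum.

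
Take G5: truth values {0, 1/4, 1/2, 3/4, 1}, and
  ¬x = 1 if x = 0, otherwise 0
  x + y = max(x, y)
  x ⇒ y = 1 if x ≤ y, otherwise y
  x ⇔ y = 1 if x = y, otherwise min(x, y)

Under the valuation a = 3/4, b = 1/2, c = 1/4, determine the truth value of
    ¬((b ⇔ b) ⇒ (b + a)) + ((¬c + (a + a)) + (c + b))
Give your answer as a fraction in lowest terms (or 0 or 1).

b ⇔ b = 1/2 ⇔ 1/2 = 1
b + a = 1/2 + 3/4 = 3/4
(b ⇔ b) ⇒ (b + a) = 1 ⇒ 3/4 = 3/4
¬((b ⇔ b) ⇒ (b + a)) = ¬3/4 = 0
¬c = ¬1/4 = 0
a + a = 3/4 + 3/4 = 3/4
¬c + (a + a) = 0 + 3/4 = 3/4
c + b = 1/4 + 1/2 = 1/2
(¬c + (a + a)) + (c + b) = 3/4 + 1/2 = 3/4
¬((b ⇔ b) ⇒ (b + a)) + ((¬c + (a + a)) + (c + b)) = 0 + 3/4 = 3/4

3/4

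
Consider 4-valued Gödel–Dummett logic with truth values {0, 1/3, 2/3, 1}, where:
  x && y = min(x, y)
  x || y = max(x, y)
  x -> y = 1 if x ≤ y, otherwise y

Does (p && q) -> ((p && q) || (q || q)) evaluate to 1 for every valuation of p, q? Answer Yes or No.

Yes

p = 0, q = 0 ↦ 1
p = 0, q = 1/3 ↦ 1
p = 0, q = 2/3 ↦ 1
p = 0, q = 1 ↦ 1
p = 1/3, q = 0 ↦ 1
p = 1/3, q = 1/3 ↦ 1
p = 1/3, q = 2/3 ↦ 1
p = 1/3, q = 1 ↦ 1
p = 2/3, q = 0 ↦ 1
p = 2/3, q = 1/3 ↦ 1
p = 2/3, q = 2/3 ↦ 1
p = 2/3, q = 1 ↦ 1
p = 1, q = 0 ↦ 1
p = 1, q = 1/3 ↦ 1
p = 1, q = 2/3 ↦ 1
p = 1, q = 1 ↦ 1
Every assignment gives a value ≥ 1.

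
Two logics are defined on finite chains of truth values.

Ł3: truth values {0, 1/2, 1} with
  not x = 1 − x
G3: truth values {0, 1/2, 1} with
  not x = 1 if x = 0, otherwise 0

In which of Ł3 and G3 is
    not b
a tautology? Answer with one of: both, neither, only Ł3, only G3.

In Ł3: at b = 1/2 the value is 1/2 — not a tautology.
In G3: at b = 1/2 the value is 0 — not a tautology.

neither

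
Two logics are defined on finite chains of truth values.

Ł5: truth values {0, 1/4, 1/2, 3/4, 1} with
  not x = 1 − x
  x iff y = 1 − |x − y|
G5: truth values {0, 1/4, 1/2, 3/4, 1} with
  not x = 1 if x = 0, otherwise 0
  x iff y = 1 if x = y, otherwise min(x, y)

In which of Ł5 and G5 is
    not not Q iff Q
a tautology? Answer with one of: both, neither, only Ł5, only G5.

only Ł5

In Ł5: every assignment gives 1 — tautology.
In G5: at Q = 1/4 the value is 1/4 — not a tautology.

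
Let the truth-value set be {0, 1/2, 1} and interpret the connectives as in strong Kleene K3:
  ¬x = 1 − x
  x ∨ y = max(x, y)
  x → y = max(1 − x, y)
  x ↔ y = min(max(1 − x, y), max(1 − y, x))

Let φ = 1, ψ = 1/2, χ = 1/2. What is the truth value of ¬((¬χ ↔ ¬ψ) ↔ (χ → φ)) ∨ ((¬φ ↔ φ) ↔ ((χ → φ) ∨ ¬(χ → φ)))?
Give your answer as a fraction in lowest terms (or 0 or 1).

¬χ = ¬1/2 = 1/2
¬ψ = ¬1/2 = 1/2
¬χ ↔ ¬ψ = 1/2 ↔ 1/2 = 1/2
χ → φ = 1/2 → 1 = 1
(¬χ ↔ ¬ψ) ↔ (χ → φ) = 1/2 ↔ 1 = 1/2
¬((¬χ ↔ ¬ψ) ↔ (χ → φ)) = ¬1/2 = 1/2
¬φ = ¬1 = 0
¬φ ↔ φ = 0 ↔ 1 = 0
χ → φ = 1/2 → 1 = 1
χ → φ = 1/2 → 1 = 1
¬(χ → φ) = ¬1 = 0
(χ → φ) ∨ ¬(χ → φ) = 1 ∨ 0 = 1
(¬φ ↔ φ) ↔ ((χ → φ) ∨ ¬(χ → φ)) = 0 ↔ 1 = 0
¬((¬χ ↔ ¬ψ) ↔ (χ → φ)) ∨ ((¬φ ↔ φ) ↔ ((χ → φ) ∨ ¬(χ → φ))) = 1/2 ∨ 0 = 1/2

1/2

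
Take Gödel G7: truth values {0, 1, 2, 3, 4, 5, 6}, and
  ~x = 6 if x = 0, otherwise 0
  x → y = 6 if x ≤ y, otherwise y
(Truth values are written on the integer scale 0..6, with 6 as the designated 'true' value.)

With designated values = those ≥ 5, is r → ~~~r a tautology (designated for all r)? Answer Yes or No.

No

Counterexample: take r = 1.
~r = ~1 = 0
~~r = ~0 = 6
~~~r = ~6 = 0
r → ~~~r = 1 → 0 = 0
This gives 0, which is below 5.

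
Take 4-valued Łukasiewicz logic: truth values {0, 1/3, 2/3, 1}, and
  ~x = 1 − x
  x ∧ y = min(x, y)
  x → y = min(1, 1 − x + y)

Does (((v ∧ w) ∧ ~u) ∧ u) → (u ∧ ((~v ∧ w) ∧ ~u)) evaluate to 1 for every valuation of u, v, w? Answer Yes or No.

Counterexample: take u = 1/3, v = 1, w = 1/3.
v ∧ w = 1 ∧ 1/3 = 1/3
~u = ~1/3 = 2/3
(v ∧ w) ∧ ~u = 1/3 ∧ 2/3 = 1/3
((v ∧ w) ∧ ~u) ∧ u = 1/3 ∧ 1/3 = 1/3
~v = ~1 = 0
~v ∧ w = 0 ∧ 1/3 = 0
~u = ~1/3 = 2/3
(~v ∧ w) ∧ ~u = 0 ∧ 2/3 = 0
u ∧ ((~v ∧ w) ∧ ~u) = 1/3 ∧ 0 = 0
(((v ∧ w) ∧ ~u) ∧ u) → (u ∧ ((~v ∧ w) ∧ ~u)) = 1/3 → 0 = 2/3
This gives 2/3 ≠ 1.

No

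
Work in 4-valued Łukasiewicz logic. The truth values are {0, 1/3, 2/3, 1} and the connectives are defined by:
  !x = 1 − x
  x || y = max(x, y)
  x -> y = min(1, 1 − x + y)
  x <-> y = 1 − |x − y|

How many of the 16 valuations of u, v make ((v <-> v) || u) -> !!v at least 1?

4

u = 0, v = 0 ↦ 0  <
u = 0, v = 1/3 ↦ 1/3  <
u = 0, v = 2/3 ↦ 2/3  <
u = 0, v = 1 ↦ 1  ≥
u = 1/3, v = 0 ↦ 0  <
u = 1/3, v = 1/3 ↦ 1/3  <
u = 1/3, v = 2/3 ↦ 2/3  <
u = 1/3, v = 1 ↦ 1  ≥
u = 2/3, v = 0 ↦ 0  <
u = 2/3, v = 1/3 ↦ 1/3  <
u = 2/3, v = 2/3 ↦ 2/3  <
u = 2/3, v = 1 ↦ 1  ≥
u = 1, v = 0 ↦ 0  <
u = 1, v = 1/3 ↦ 1/3  <
u = 1, v = 2/3 ↦ 2/3  <
u = 1, v = 1 ↦ 1  ≥
So 4 of the 16 assignments meet the threshold.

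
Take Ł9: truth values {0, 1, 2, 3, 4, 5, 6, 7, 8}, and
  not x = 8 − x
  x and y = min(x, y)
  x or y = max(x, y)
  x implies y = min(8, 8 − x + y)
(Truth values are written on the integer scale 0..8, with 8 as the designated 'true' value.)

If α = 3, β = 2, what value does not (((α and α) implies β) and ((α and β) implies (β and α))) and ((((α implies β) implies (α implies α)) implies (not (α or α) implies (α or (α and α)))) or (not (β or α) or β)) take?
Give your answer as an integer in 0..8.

1

α and α = 3 and 3 = 3
(α and α) implies β = 3 implies 2 = 7
α and β = 3 and 2 = 2
β and α = 2 and 3 = 2
(α and β) implies (β and α) = 2 implies 2 = 8
((α and α) implies β) and ((α and β) implies (β and α)) = 7 and 8 = 7
not (((α and α) implies β) and ((α and β) implies (β and α))) = not 7 = 1
α implies β = 3 implies 2 = 7
α implies α = 3 implies 3 = 8
(α implies β) implies (α implies α) = 7 implies 8 = 8
α or α = 3 or 3 = 3
not (α or α) = not 3 = 5
α and α = 3 and 3 = 3
α or (α and α) = 3 or 3 = 3
not (α or α) implies (α or (α and α)) = 5 implies 3 = 6
((α implies β) implies (α implies α)) implies (not (α or α) implies (α or (α and α))) = 8 implies 6 = 6
β or α = 2 or 3 = 3
not (β or α) = not 3 = 5
not (β or α) or β = 5 or 2 = 5
(((α implies β) implies (α implies α)) implies (not (α or α) implies (α or (α and α)))) or (not (β or α) or β) = 6 or 5 = 6
not (((α and α) implies β) and ((α and β) implies (β and α))) and ((((α implies β) implies (α implies α)) implies (not (α or α) implies (α or (α and α)))) or (not (β or α) or β)) = 1 and 6 = 1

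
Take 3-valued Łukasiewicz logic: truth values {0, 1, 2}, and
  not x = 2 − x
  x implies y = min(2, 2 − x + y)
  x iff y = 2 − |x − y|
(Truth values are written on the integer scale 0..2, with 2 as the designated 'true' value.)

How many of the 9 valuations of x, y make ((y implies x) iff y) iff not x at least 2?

x = 0, y = 0 ↦ 0  <
x = 0, y = 1 ↦ 2  ≥
x = 0, y = 2 ↦ 0  <
x = 1, y = 0 ↦ 1  <
x = 1, y = 1 ↦ 2  ≥
x = 1, y = 2 ↦ 2  ≥
x = 2, y = 0 ↦ 2  ≥
x = 2, y = 1 ↦ 1  <
x = 2, y = 2 ↦ 0  <
So 4 of the 9 assignments meet the threshold.

4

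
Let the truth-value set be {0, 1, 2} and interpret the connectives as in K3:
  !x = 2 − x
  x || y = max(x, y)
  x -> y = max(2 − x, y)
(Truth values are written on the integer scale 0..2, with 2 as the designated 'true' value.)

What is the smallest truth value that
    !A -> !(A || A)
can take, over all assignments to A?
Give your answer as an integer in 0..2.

Take A = 1:
!A = !1 = 1
A || A = 1 || 1 = 1
!(A || A) = !1 = 1
!A -> !(A || A) = 1 -> 1 = 1
No assignment yields a value below 1, so this is the minimum.

1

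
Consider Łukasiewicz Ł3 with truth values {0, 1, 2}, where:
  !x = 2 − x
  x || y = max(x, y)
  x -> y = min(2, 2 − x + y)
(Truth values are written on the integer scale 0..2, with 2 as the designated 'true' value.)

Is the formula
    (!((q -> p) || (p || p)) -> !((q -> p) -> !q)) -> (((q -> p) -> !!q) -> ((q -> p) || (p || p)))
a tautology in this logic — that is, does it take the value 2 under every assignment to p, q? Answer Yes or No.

Counterexample: take p = 1, q = 2.
q -> p = 2 -> 1 = 1
p || p = 1 || 1 = 1
(q -> p) || (p || p) = 1 || 1 = 1
!((q -> p) || (p || p)) = !1 = 1
q -> p = 2 -> 1 = 1
!q = !2 = 0
(q -> p) -> !q = 1 -> 0 = 1
!((q -> p) -> !q) = !1 = 1
!((q -> p) || (p || p)) -> !((q -> p) -> !q) = 1 -> 1 = 2
q -> p = 2 -> 1 = 1
!q = !2 = 0
!!q = !0 = 2
(q -> p) -> !!q = 1 -> 2 = 2
q -> p = 2 -> 1 = 1
p || p = 1 || 1 = 1
(q -> p) || (p || p) = 1 || 1 = 1
((q -> p) -> !!q) -> ((q -> p) || (p || p)) = 2 -> 1 = 1
(!((q -> p) || (p || p)) -> !((q -> p) -> !q)) -> (((q -> p) -> !!q) -> ((q -> p) || (p || p))) = 2 -> 1 = 1
This gives 1 ≠ 2.

No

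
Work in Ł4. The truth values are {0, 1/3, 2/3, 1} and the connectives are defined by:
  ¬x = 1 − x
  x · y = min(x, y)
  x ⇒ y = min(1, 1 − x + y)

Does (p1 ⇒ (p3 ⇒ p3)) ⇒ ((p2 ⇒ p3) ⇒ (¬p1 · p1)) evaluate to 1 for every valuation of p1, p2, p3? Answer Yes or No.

No

Counterexample: take p1 = 0, p2 = 0, p3 = 0.
p3 ⇒ p3 = 0 ⇒ 0 = 1
p1 ⇒ (p3 ⇒ p3) = 0 ⇒ 1 = 1
p2 ⇒ p3 = 0 ⇒ 0 = 1
¬p1 = ¬0 = 1
¬p1 · p1 = 1 · 0 = 0
(p2 ⇒ p3) ⇒ (¬p1 · p1) = 1 ⇒ 0 = 0
(p1 ⇒ (p3 ⇒ p3)) ⇒ ((p2 ⇒ p3) ⇒ (¬p1 · p1)) = 1 ⇒ 0 = 0
This gives 0 ≠ 1.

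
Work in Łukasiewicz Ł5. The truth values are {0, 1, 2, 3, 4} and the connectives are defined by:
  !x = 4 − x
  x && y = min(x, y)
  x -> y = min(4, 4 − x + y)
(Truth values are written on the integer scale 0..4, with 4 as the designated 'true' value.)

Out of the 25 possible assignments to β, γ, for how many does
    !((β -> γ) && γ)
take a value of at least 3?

10

value 4: 5 assignments (counts)
value 3: 5 assignments (counts)
value 2: 5 assignments
value 1: 5 assignments
value 0: 5 assignments
So 10 of the 25 assignments meet the threshold.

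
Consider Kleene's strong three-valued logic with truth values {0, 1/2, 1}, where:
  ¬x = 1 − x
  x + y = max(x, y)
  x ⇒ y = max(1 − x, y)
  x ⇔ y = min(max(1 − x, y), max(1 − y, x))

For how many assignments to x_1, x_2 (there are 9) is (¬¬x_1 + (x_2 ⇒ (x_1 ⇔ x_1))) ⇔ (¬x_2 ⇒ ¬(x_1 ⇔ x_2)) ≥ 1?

3

x_1 = 0, x_2 = 0 ↦ 0  <
x_1 = 0, x_2 = 1/2 ↦ 1/2  <
x_1 = 0, x_2 = 1 ↦ 1  ≥
x_1 = 1/2, x_2 = 0 ↦ 1/2  <
x_1 = 1/2, x_2 = 1/2 ↦ 1/2  <
x_1 = 1/2, x_2 = 1 ↦ 1/2  <
x_1 = 1, x_2 = 0 ↦ 1  ≥
x_1 = 1, x_2 = 1/2 ↦ 1/2  <
x_1 = 1, x_2 = 1 ↦ 1  ≥
So 3 of the 9 assignments meet the threshold.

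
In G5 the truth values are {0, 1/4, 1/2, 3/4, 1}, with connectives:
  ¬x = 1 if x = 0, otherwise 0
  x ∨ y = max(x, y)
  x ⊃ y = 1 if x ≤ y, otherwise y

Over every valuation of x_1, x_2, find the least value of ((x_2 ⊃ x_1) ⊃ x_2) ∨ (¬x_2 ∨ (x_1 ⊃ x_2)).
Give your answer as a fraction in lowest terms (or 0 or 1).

1/4

Take x_1 = 1/2, x_2 = 1/4:
x_2 ⊃ x_1 = 1/4 ⊃ 1/2 = 1
(x_2 ⊃ x_1) ⊃ x_2 = 1 ⊃ 1/4 = 1/4
¬x_2 = ¬1/4 = 0
x_1 ⊃ x_2 = 1/2 ⊃ 1/4 = 1/4
¬x_2 ∨ (x_1 ⊃ x_2) = 0 ∨ 1/4 = 1/4
((x_2 ⊃ x_1) ⊃ x_2) ∨ (¬x_2 ∨ (x_1 ⊃ x_2)) = 1/4 ∨ 1/4 = 1/4
No assignment yields a value below 1/4, so this is the minimum.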